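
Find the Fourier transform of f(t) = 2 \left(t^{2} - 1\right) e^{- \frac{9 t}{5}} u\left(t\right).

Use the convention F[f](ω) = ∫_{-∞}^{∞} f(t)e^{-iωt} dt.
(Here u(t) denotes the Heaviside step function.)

F(ω) = \frac{10 \left(250 i \omega - \left(5 i \omega + 9\right)^{3} + 450\right)}{\left(5 i \omega + 9\right)^{4}}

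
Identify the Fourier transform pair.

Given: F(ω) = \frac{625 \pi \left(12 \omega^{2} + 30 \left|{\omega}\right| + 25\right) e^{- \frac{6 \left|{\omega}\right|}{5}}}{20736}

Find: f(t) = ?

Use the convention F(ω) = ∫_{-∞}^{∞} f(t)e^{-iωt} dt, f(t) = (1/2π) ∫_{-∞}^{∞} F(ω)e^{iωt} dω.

f(t) = \frac{5}{\left(t^{2} + \frac{36}{25}\right)^{3}}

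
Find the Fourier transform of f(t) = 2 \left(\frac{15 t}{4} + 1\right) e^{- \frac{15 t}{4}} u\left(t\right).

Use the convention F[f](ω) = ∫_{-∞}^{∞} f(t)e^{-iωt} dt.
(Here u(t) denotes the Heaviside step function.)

F(ω) = \frac{16 \left(- 2 i \omega - 15\right)}{16 \omega^{2} - 120 i \omega - 225}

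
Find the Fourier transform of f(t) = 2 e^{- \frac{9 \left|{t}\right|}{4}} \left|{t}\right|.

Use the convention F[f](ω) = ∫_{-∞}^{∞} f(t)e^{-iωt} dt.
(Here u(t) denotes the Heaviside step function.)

F(ω) = \frac{64 \left(81 - 16 \omega^{2}\right)}{\left(16 \omega^{2} + 81\right)^{2}}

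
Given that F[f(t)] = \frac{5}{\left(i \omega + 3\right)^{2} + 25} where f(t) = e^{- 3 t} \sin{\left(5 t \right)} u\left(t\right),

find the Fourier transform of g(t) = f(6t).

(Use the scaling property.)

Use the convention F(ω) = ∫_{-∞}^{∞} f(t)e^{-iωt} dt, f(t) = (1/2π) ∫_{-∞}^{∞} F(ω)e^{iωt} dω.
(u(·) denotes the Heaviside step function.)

F[g](ω) = \frac{30}{\left(i \omega + 18\right)^{2} + 900}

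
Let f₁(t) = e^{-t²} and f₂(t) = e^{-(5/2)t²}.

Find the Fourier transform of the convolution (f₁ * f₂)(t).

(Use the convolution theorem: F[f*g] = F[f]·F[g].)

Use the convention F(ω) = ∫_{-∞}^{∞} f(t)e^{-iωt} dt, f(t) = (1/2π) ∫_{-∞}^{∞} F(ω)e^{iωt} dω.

F[f₁*f₂](ω) = \frac{\sqrt{10} \pi e^{- \frac{7 \omega^{2}}{20}}}{5}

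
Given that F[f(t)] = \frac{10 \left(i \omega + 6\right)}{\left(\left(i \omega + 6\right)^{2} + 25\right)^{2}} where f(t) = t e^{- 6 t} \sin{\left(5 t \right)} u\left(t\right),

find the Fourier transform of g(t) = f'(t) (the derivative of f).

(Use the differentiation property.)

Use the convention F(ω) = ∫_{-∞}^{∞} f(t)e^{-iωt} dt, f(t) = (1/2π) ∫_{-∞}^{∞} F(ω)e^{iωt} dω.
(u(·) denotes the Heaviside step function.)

F[g](ω) = \frac{10 i \omega \left(i \omega + 6\right)}{\left(\left(i \omega + 6\right)^{2} + 25\right)^{2}}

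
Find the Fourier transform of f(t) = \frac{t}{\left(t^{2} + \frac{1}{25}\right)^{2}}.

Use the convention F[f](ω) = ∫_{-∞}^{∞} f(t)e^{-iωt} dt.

F(ω) = - \frac{5 i \pi \omega e^{- \frac{\left|{\omega}\right|}{5}}}{2}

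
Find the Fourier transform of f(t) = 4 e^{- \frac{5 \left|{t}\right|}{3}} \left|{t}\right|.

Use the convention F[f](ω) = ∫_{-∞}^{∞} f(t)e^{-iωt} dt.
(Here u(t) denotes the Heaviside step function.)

F(ω) = \frac{72 \left(25 - 9 \omega^{2}\right)}{\left(9 \omega^{2} + 25\right)^{2}}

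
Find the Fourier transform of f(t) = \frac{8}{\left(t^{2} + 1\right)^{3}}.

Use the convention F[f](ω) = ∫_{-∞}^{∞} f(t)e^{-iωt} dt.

F(ω) = \pi \left(\omega^{2} + 3 \left|{\omega}\right| + 3\right) e^{- \left|{\omega}\right|}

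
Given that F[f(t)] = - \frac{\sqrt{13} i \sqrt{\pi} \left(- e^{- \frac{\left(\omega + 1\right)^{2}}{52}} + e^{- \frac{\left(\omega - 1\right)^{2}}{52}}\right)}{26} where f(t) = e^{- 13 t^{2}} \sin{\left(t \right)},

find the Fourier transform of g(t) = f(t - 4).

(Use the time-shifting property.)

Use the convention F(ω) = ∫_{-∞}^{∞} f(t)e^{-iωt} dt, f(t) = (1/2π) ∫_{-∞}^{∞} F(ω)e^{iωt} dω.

F[g](ω) = \frac{\sqrt{13} i \sqrt{\pi} \left(1 - e^{\frac{\omega}{13}}\right) e^{- \frac{\omega^{2}}{52} - \frac{\omega}{26} - 4 i \omega - \frac{1}{52}}}{26}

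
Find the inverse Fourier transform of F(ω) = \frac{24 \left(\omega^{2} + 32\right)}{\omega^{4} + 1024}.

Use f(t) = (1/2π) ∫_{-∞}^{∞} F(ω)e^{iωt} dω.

f(t) = 3 e^{- 4 \left|{t}\right|} \cos{\left(4 \left|{t}\right| \right)}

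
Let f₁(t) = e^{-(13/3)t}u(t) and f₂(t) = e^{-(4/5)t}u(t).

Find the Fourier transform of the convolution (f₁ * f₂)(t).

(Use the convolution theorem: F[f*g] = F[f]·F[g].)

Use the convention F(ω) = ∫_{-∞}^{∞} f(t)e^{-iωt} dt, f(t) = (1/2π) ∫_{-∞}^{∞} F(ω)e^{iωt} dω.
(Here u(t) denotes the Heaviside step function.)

F[f₁*f₂](ω) = \frac{15}{- 15 \omega^{2} + 77 i \omega + 52}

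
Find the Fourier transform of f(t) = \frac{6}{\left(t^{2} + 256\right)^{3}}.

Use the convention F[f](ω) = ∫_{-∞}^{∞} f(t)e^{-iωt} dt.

F(ω) = \frac{3 \pi \left(256 \omega^{2} + 48 \left|{\omega}\right| + 3\right) e^{- 16 \left|{\omega}\right|}}{4194304}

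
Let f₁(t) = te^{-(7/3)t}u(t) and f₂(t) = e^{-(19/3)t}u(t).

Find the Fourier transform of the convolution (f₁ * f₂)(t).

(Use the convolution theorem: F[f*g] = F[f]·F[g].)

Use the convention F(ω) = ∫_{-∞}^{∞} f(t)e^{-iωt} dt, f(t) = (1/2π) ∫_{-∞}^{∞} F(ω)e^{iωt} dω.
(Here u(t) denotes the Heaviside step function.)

F[f₁*f₂](ω) = \frac{27}{\left(3 i \omega + 7\right)^{2} \left(3 i \omega + 19\right)}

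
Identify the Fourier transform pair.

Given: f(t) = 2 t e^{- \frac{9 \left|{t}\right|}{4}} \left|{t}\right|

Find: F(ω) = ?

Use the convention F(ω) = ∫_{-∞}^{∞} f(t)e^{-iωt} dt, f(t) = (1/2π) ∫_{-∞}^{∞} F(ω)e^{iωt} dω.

F(ω) = \frac{2048 i \omega \left(16 \omega^{2} - 243\right)}{\left(16 \omega^{2} + 81\right)^{3}}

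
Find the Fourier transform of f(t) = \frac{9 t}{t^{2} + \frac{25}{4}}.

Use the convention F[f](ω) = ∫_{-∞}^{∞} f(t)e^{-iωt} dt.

F(ω) = - 9 i \pi e^{- \frac{5 \left|{\omega}\right|}{2}} \operatorname{sign}{\left(\omega \right)}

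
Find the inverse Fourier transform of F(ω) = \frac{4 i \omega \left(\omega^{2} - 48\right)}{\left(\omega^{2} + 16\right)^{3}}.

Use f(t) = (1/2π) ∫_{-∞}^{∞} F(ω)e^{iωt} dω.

f(t) = t e^{- 4 \left|{t}\right|} \left|{t}\right|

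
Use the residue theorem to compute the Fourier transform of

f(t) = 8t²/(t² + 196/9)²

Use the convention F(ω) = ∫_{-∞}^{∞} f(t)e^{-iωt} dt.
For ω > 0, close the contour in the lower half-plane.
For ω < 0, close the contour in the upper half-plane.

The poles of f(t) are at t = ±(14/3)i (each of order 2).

Let g(z) = f(z)e^{-iωz}; for large |z| the factor e^{-iωz} decays in the lower half-plane when ω > 0 and in the upper half-plane when ω < 0.

Case ω > 0 (lower half-plane, clockwise contour ⇒ F(ω) = -2πi·ΣRes):
  Res_{z = - \frac{14 i}{3}} g(z) = \frac{i \left(3 - 14 \omega\right) e^{- \frac{14 \omega}{3}}}{7} (pole of order 2)
  F(ω) = -2πi·ΣRes = \frac{2 \pi \left(3 - 14 \omega\right) e^{- \frac{14 \omega}{3}}}{7}

Case ω < 0 (upper half-plane, counterclockwise contour ⇒ F(ω) = +2πi·ΣRes):
  Res_{z = \frac{14 i}{3}} g(z) = \frac{i \left(- 14 \omega - 3\right) e^{\frac{14 \omega}{3}}}{7} (pole of order 2)
  F(ω) = 2πi·ΣRes = \frac{2 \pi \left(14 \omega + 3\right) e^{\frac{14 \omega}{3}}}{7}

Both cases combine into a single formula in |ω|:

F(ω) = \frac{2 \pi \left(3 - 14 \left|{\omega}\right|\right) e^{- \frac{14 \left|{\omega}\right|}{3}}}{7}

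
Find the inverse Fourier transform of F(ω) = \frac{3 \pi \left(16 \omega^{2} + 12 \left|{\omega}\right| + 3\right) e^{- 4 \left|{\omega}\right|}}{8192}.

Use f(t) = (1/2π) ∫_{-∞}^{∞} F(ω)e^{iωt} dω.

f(t) = \frac{3}{\left(t^{2} + 16\right)^{3}}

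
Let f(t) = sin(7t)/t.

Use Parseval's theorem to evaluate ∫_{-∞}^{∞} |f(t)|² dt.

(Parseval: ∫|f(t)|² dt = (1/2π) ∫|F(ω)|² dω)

∫|f(t)|² dt = 7 \pi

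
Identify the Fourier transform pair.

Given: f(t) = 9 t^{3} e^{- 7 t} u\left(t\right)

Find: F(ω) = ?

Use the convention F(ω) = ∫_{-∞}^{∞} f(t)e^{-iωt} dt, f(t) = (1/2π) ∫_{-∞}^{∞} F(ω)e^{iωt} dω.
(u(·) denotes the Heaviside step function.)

F(ω) = \frac{54}{\left(i \omega + 7\right)^{4}}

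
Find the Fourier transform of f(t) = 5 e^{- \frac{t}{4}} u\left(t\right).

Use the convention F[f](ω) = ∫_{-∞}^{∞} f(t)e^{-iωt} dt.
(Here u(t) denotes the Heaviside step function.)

F(ω) = \frac{20}{4 i \omega + 1}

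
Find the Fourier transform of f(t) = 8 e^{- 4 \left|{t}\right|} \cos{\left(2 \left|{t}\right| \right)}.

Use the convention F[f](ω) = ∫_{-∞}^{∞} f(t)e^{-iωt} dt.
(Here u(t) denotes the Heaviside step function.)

F(ω) = \frac{64 \left(\omega^{2} + 20\right)}{\omega^{4} + 24 \omega^{2} + 400}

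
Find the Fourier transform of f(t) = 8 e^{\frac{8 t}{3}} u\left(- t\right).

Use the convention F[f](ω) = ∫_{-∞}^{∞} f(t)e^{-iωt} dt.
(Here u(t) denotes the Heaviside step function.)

F(ω) = - \frac{24}{3 i \omega - 8}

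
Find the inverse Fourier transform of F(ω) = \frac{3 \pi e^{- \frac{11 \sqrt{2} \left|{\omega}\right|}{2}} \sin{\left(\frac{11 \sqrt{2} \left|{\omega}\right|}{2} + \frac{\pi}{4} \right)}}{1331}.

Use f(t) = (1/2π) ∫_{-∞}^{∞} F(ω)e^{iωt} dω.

f(t) = \frac{3}{t^{4} + 14641}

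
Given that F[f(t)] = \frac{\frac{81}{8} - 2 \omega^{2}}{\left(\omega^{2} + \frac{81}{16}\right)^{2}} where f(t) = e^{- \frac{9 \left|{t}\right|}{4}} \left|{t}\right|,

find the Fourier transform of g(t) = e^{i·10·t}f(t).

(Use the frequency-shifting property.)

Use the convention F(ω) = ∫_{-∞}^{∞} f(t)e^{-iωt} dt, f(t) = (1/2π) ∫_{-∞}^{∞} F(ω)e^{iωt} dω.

F[g](ω) = \frac{32 \left(81 - 16 \left(\omega - 10\right)^{2}\right)}{\left(16 \left(\omega - 10\right)^{2} + 81\right)^{2}}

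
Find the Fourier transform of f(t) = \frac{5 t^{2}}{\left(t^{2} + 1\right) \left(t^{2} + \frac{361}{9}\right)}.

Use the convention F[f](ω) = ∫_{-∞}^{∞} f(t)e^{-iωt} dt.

F(ω) = - \frac{45 \pi e^{- \left|{\omega}\right|}}{352} + \frac{285 \pi e^{- \frac{19 \left|{\omega}\right|}{3}}}{352}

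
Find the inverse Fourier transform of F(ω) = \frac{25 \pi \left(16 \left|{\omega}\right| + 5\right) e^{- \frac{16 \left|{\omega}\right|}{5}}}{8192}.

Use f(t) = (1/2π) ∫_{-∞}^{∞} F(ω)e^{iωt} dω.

f(t) = \frac{1}{\left(t^{2} + \frac{256}{25}\right)^{2}}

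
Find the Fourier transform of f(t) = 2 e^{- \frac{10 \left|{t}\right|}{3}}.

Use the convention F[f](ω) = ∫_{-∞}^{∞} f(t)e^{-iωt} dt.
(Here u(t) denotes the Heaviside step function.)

F(ω) = \frac{120}{9 \omega^{2} + 100}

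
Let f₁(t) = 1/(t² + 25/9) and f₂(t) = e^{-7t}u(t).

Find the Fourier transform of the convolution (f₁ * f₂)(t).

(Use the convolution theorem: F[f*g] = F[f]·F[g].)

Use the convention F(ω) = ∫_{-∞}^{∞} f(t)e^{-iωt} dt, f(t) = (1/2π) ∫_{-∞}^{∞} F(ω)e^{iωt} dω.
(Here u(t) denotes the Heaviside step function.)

F[f₁*f₂](ω) = \frac{3 \pi e^{- \frac{5 \left|{\omega}\right|}{3}}}{5 \left(i \omega + 7\right)}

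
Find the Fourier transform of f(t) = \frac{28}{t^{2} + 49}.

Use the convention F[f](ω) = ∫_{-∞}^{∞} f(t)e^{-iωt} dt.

F(ω) = 4 \pi e^{- 7 \left|{\omega}\right|}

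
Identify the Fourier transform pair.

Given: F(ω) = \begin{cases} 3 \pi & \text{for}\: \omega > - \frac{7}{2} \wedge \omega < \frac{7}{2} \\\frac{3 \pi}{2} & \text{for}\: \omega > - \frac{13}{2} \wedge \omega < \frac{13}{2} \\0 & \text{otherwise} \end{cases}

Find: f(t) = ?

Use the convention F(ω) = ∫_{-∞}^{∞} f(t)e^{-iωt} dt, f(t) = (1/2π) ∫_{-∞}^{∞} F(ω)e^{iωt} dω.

f(t) = \frac{3 \sin{\left(5 t \right)} \cos{\left(\frac{3 t}{2} \right)}}{t}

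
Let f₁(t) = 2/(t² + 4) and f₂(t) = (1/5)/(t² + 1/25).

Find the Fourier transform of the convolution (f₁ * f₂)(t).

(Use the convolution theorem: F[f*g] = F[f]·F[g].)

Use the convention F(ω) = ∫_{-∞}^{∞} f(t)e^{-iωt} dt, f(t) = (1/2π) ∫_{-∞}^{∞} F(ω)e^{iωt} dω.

F[f₁*f₂](ω) = \pi^{2} e^{- \frac{11 \left|{\omega}\right|}{5}}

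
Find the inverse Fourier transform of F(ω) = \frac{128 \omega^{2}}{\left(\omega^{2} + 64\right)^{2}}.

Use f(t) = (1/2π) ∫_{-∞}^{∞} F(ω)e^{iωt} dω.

f(t) = 4 \left(1 - 8 \left|{t}\right|\right) e^{- 8 \left|{t}\right|}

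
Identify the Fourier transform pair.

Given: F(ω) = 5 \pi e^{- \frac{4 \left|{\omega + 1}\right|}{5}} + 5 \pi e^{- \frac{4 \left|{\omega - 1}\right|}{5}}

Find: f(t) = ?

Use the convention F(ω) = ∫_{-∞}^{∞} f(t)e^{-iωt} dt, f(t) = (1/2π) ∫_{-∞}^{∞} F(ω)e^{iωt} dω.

f(t) = \frac{8 \cos{\left(t \right)}}{t^{2} + \frac{16}{25}}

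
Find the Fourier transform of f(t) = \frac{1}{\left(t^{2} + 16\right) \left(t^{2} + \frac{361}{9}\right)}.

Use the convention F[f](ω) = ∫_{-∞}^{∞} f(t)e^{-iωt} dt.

F(ω) = \frac{9 \pi e^{- 4 \left|{\omega}\right|}}{868} - \frac{27 \pi e^{- \frac{19 \left|{\omega}\right|}{3}}}{4123}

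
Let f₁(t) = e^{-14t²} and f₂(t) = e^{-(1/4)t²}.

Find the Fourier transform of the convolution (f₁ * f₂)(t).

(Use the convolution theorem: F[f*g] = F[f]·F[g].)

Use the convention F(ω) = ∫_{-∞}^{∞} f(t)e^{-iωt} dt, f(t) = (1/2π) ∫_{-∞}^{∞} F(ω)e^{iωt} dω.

F[f₁*f₂](ω) = \frac{\sqrt{14} \pi e^{- \frac{57 \omega^{2}}{56}}}{7}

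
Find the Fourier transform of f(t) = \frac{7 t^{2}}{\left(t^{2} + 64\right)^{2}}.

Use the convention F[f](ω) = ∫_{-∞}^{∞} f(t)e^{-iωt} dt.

F(ω) = \frac{7 \pi \left(1 - 8 \left|{\omega}\right|\right) e^{- 8 \left|{\omega}\right|}}{16}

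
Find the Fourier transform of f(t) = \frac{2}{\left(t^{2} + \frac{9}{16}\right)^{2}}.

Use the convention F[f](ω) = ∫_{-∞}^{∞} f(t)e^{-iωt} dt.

F(ω) = \frac{16 \pi \left(3 \left|{\omega}\right| + 4\right) e^{- \frac{3 \left|{\omega}\right|}{4}}}{27}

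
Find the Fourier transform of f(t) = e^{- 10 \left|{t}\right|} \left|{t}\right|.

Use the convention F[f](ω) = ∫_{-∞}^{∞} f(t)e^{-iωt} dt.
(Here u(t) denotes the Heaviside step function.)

F(ω) = \frac{2 \left(100 - \omega^{2}\right)}{\left(\omega^{2} + 100\right)^{2}}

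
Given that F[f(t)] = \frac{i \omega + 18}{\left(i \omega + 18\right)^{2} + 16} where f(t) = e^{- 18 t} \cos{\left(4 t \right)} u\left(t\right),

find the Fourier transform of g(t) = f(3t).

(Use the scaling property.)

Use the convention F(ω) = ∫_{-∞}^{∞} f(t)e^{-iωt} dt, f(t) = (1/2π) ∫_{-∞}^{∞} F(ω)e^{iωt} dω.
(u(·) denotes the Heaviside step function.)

F[g](ω) = \frac{i \omega + 54}{\left(i \omega + 54\right)^{2} + 144}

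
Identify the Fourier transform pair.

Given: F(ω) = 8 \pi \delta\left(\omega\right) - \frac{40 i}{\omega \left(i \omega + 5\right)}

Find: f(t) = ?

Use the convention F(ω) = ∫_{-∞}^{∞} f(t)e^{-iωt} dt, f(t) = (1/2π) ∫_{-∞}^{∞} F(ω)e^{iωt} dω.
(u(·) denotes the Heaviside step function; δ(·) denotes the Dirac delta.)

f(t) = 8 \left(1 - e^{- 5 t}\right) u\left(t\right)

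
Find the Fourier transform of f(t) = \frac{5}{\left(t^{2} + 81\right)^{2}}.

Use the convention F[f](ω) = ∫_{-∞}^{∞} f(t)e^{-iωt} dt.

F(ω) = \frac{5 \pi \left(9 \left|{\omega}\right| + 1\right) e^{- 9 \left|{\omega}\right|}}{1458}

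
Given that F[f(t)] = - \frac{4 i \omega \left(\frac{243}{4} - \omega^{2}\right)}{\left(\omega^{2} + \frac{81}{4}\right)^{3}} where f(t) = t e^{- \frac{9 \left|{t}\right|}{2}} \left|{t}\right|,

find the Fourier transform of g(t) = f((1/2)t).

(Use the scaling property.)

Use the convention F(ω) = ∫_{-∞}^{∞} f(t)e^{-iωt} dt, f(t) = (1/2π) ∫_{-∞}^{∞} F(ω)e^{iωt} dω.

F[g](ω) = \frac{256 i \omega \left(16 \omega^{2} - 243\right)}{\left(16 \omega^{2} + 81\right)^{3}}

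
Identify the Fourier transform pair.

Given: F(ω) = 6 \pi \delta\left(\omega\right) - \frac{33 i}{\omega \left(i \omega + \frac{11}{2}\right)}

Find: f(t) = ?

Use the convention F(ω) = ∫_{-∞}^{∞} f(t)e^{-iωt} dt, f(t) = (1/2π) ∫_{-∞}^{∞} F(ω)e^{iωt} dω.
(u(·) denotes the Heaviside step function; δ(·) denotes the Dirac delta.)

f(t) = 6 \left(1 - e^{- \frac{11 t}{2}}\right) u\left(t\right)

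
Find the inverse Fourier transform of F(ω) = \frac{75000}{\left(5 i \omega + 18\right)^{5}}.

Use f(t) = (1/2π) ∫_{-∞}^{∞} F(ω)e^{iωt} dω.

f(t) = t^{4} e^{- \frac{18 t}{5}} u\left(t\right)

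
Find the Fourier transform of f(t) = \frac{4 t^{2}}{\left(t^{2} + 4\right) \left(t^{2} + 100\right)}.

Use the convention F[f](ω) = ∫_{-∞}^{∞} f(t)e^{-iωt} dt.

F(ω) = \frac{\pi \left(5 - e^{8 \left|{\omega}\right|}\right) e^{- 10 \left|{\omega}\right|}}{12}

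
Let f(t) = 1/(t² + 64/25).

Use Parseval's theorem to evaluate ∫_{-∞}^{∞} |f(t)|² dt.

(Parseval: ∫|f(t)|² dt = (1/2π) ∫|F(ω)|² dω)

∫|f(t)|² dt = \frac{125 \pi}{1024}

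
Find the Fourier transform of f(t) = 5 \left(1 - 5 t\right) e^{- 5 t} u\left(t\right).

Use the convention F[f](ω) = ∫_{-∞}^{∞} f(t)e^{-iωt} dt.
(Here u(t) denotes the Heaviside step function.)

F(ω) = \frac{5 i \omega}{- \omega^{2} + 10 i \omega + 25}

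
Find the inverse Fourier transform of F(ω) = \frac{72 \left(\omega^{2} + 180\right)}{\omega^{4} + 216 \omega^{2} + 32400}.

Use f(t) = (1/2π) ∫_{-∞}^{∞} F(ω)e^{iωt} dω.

f(t) = 3 e^{- 12 \left|{t}\right|} \cos{\left(6 \left|{t}\right| \right)}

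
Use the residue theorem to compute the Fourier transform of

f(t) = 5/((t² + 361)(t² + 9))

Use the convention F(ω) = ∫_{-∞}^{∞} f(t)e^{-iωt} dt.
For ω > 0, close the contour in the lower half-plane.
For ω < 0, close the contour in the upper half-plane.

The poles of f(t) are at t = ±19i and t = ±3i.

Let g(z) = f(z)e^{-iωz}; for large |z| the factor e^{-iωz} decays in the lower half-plane when ω > 0 and in the upper half-plane when ω < 0.

Case ω > 0 (lower half-plane, clockwise contour ⇒ F(ω) = -2πi·ΣRes):
  Res_{z = - 19 i} g(z) = - \frac{5 i e^{- 19 \omega}}{13376}
  Res_{z = - 3 i} g(z) = \frac{5 i e^{- 3 \omega}}{2112}
  F(ω) = -2πi·ΣRes = \frac{5 \pi \left(19 e^{16 \omega} - 3\right) e^{- 19 \omega}}{20064}

Case ω < 0 (upper half-plane, counterclockwise contour ⇒ F(ω) = +2πi·ΣRes):
  Res_{z = 19 i} g(z) = \frac{5 i e^{19 \omega}}{13376}
  Res_{z = 3 i} g(z) = - \frac{5 i e^{3 \omega}}{2112}
  F(ω) = 2πi·ΣRes = \frac{5 \pi \left(19 - 3 e^{16 \omega}\right) e^{3 \omega}}{20064}

Both cases combine into a single formula in |ω|:

F(ω) = \frac{5 \pi \left(19 e^{16 \left|{\omega}\right|} - 3\right) e^{- 19 \left|{\omega}\right|}}{20064}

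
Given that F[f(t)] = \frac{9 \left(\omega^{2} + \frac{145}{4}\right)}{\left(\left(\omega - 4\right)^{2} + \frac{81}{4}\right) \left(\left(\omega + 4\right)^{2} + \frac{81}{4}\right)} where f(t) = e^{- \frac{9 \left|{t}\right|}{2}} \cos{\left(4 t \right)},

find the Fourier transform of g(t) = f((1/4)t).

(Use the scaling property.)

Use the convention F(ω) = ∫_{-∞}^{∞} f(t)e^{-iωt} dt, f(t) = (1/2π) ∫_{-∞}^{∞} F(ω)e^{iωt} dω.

F[g](ω) = \frac{144 \left(64 \omega^{2} + 145\right)}{4096 \omega^{4} + 2176 \omega^{2} + 21025}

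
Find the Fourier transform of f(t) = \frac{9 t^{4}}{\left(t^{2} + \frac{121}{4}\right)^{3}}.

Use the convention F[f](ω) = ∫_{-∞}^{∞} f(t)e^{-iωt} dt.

F(ω) = \frac{9 \pi \left(121 \omega^{2} - 110 \left|{\omega}\right| + 12\right) e^{- \frac{11 \left|{\omega}\right|}{2}}}{176}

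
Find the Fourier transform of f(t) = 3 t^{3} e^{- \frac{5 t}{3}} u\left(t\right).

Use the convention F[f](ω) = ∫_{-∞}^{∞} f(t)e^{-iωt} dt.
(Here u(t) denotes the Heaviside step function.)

F(ω) = \frac{1458}{\left(3 i \omega + 5\right)^{4}}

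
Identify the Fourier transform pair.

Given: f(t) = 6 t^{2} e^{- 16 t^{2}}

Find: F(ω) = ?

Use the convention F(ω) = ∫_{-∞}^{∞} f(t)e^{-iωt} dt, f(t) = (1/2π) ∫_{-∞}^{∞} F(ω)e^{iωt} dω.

F(ω) = \frac{3 \sqrt{\pi} \left(32 - \omega^{2}\right) e^{- \frac{\omega^{2}}{64}}}{2048}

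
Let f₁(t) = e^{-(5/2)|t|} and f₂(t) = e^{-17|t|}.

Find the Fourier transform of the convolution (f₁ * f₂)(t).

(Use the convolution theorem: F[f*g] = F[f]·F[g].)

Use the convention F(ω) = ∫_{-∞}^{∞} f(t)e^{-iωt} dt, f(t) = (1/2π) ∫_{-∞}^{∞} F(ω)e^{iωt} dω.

F[f₁*f₂](ω) = \frac{680}{\left(\omega^{2} + 289\right) \left(4 \omega^{2} + 25\right)}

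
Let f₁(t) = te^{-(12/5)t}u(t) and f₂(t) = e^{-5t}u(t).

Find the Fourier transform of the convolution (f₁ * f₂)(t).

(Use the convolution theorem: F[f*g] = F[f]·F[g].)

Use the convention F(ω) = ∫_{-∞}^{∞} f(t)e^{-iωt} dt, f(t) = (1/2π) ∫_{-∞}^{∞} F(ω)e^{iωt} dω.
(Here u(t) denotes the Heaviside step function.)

F[f₁*f₂](ω) = \frac{25}{\left(i \omega + 5\right) \left(5 i \omega + 12\right)^{2}}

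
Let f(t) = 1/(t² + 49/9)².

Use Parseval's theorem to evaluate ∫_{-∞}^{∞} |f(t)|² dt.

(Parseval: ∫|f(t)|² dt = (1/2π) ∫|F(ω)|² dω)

∫|f(t)|² dt = \frac{10935 \pi}{13176688}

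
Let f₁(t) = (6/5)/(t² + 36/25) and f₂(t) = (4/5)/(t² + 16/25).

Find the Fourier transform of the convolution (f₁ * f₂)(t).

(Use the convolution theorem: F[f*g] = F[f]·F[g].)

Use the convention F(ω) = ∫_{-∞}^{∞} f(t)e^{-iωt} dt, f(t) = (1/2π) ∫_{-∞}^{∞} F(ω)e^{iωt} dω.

F[f₁*f₂](ω) = \pi^{2} e^{- 2 \left|{\omega}\right|}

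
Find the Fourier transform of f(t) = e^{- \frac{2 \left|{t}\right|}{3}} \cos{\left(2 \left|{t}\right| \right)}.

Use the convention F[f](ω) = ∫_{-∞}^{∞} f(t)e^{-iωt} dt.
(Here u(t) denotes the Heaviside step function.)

F(ω) = \frac{12 \left(9 \omega^{2} + 40\right)}{81 \omega^{4} - 576 \omega^{2} + 1600}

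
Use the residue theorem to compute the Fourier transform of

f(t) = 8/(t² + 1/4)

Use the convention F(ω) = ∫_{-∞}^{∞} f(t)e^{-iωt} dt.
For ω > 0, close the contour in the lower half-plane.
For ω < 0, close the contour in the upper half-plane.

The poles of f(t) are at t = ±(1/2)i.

Let g(z) = f(z)e^{-iωz}; for large |z| the factor e^{-iωz} decays in the lower half-plane when ω > 0 and in the upper half-plane when ω < 0.

Case ω > 0 (lower half-plane, clockwise contour ⇒ F(ω) = -2πi·ΣRes):
  Res_{z = - \frac{i}{2}} g(z) = 8 i e^{- \frac{\omega}{2}}
  F(ω) = -2πi·ΣRes = 16 \pi e^{- \frac{\omega}{2}}

Case ω < 0 (upper half-plane, counterclockwise contour ⇒ F(ω) = +2πi·ΣRes):
  Res_{z = \frac{i}{2}} g(z) = - 8 i e^{\frac{\omega}{2}}
  F(ω) = 2πi·ΣRes = 16 \pi e^{\frac{\omega}{2}}

Both cases combine into a single formula in |ω|:

F(ω) = 16 \pi e^{- \frac{\left|{\omega}\right|}{2}}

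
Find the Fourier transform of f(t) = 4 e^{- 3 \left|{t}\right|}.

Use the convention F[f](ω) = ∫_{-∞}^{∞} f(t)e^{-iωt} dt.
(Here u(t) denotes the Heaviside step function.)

F(ω) = \frac{24}{\omega^{2} + 9}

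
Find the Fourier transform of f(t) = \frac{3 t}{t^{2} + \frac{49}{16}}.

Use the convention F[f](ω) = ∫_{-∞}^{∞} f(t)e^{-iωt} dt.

F(ω) = - 3 i \pi e^{- \frac{7 \left|{\omega}\right|}{4}} \operatorname{sign}{\left(\omega \right)}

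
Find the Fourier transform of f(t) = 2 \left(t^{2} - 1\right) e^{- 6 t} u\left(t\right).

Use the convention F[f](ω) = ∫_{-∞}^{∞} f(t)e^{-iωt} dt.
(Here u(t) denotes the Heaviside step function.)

F(ω) = \frac{2 \left(2 i \omega - \left(i \omega + 6\right)^{3} + 12\right)}{\left(i \omega + 6\right)^{4}}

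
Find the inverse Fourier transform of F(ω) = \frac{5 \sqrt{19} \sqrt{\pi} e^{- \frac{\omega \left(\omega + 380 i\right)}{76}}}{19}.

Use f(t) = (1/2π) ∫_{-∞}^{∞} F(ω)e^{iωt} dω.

f(t) = 5 e^{- 19 \left(t - 5\right)^{2}}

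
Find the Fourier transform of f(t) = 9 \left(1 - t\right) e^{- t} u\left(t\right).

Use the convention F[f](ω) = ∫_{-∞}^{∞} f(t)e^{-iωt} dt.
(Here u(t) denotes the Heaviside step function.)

F(ω) = \frac{9 i \omega}{- \omega^{2} + 2 i \omega + 1}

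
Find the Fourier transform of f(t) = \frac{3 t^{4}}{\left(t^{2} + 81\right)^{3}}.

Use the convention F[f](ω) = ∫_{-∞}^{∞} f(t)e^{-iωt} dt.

F(ω) = \frac{\pi \left(27 \omega^{2} - 15 \left|{\omega}\right| + 1\right) e^{- 9 \left|{\omega}\right|}}{8}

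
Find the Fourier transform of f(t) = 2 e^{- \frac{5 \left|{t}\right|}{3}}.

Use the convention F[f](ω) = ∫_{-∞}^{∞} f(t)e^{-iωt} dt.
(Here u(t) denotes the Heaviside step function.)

F(ω) = \frac{60}{9 \omega^{2} + 25}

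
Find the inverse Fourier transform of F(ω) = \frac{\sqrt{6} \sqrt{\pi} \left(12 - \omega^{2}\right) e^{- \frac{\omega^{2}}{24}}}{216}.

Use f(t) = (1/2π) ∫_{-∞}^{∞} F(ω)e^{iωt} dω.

f(t) = 4 t^{2} e^{- 6 t^{2}}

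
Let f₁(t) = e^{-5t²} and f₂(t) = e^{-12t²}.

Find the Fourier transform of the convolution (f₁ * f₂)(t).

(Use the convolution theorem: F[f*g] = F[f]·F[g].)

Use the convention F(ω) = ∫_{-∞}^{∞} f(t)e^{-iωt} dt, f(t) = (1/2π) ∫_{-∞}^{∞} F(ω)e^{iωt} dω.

F[f₁*f₂](ω) = \frac{\sqrt{15} \pi e^{- \frac{17 \omega^{2}}{240}}}{30}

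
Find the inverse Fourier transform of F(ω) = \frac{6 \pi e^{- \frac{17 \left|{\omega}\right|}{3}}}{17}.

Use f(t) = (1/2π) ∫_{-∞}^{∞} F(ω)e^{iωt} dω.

f(t) = \frac{2}{t^{2} + \frac{289}{9}}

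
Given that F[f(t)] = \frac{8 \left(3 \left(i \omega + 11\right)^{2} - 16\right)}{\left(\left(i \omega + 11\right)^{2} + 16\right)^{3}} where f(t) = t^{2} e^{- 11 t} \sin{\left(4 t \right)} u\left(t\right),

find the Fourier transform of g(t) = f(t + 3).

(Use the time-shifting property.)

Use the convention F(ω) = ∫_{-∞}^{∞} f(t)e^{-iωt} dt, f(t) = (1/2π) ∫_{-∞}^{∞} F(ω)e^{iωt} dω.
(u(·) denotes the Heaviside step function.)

F[g](ω) = \frac{\left(24 \left(i \omega + 11\right)^{2} - 128\right) e^{3 i \omega}}{\left(\left(i \omega + 11\right)^{2} + 16\right)^{3}}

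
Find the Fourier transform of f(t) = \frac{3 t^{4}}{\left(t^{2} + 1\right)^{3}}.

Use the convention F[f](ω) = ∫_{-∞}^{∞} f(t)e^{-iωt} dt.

F(ω) = \frac{3 \pi \left(\omega^{2} - 5 \left|{\omega}\right| + 3\right) e^{- \left|{\omega}\right|}}{8}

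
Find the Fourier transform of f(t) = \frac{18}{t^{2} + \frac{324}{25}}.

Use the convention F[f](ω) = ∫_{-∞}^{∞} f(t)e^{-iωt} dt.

F(ω) = 5 \pi e^{- \frac{18 \left|{\omega}\right|}{5}}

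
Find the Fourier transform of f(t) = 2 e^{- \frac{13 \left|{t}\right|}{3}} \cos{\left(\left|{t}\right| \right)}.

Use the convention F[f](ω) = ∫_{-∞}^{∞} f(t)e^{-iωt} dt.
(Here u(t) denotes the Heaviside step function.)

F(ω) = \frac{156 \left(9 \omega^{2} + 178\right)}{81 \omega^{4} + 2880 \omega^{2} + 31684}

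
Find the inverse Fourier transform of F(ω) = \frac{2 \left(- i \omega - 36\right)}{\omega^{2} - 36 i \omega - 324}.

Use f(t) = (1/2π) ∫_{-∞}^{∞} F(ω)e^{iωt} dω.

f(t) = 2 \left(18 t + 1\right) e^{- 18 t} u\left(t\right)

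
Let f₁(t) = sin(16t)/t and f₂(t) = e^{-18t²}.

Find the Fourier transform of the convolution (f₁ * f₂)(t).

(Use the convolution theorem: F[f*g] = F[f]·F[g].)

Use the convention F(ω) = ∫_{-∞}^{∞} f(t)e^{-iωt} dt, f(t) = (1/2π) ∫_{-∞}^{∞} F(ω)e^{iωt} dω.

F[f₁*f₂](ω) = \begin{cases} \frac{\sqrt{2} \pi^{\frac{3}{2}} e^{- \frac{\omega^{2}}{72}}}{6} & \text{for}\: \omega > -16 \wedge \omega < 16 \\0 & \text{otherwise} \end{cases}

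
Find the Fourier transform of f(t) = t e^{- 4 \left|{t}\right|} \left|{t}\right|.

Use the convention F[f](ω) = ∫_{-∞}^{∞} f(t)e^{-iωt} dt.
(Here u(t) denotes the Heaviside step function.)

F(ω) = \frac{4 i \omega \left(\omega^{2} - 48\right)}{\left(\omega^{2} + 16\right)^{3}}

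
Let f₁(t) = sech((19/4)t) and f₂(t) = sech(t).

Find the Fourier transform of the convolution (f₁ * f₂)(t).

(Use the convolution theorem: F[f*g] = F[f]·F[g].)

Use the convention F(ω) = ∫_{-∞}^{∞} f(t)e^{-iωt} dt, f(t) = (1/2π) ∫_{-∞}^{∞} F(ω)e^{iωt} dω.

F[f₁*f₂](ω) = \frac{4 \pi^{2}}{19 \cosh{\left(\frac{2 \pi \omega}{19} \right)} \cosh{\left(\frac{\pi \omega}{2} \right)}}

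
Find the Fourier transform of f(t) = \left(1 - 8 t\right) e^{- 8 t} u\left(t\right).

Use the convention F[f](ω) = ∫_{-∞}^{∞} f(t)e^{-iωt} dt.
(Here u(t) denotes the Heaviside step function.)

F(ω) = \frac{i \omega}{- \omega^{2} + 16 i \omega + 64}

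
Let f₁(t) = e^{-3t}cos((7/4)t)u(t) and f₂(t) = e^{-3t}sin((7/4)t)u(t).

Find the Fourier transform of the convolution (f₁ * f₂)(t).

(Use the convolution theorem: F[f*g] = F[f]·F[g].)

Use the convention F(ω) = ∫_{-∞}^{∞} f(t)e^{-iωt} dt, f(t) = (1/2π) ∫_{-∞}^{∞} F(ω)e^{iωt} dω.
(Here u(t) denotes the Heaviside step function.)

F[f₁*f₂](ω) = \frac{448 \left(i \omega + 3\right)}{\left(16 \left(i \omega + 3\right)^{2} + 49\right)^{2}}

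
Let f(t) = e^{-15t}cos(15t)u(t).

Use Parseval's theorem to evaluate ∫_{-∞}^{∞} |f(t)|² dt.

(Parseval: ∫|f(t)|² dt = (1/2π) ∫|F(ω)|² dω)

∫|f(t)|² dt = \frac{1}{40}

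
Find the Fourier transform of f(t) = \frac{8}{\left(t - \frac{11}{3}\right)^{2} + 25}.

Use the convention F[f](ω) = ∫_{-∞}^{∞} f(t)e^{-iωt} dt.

F(ω) = \frac{8 \pi e^{- \frac{11 i \omega}{3} - 5 \left|{\omega}\right|}}{5}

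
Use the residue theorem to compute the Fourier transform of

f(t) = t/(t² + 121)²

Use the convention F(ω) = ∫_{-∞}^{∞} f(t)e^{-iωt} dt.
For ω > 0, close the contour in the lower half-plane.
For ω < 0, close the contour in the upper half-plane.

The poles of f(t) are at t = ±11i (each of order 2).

Let g(z) = f(z)e^{-iωz}; for large |z| the factor e^{-iωz} decays in the lower half-plane when ω > 0 and in the upper half-plane when ω < 0.

Case ω > 0 (lower half-plane, clockwise contour ⇒ F(ω) = -2πi·ΣRes):
  Res_{z = - 11 i} g(z) = \frac{\omega e^{- 11 \omega}}{44} (pole of order 2)
  F(ω) = -2πi·ΣRes = - \frac{i \pi \omega e^{- 11 \omega}}{22}

Case ω < 0 (upper half-plane, counterclockwise contour ⇒ F(ω) = +2πi·ΣRes):
  Res_{z = 11 i} g(z) = - \frac{\omega e^{11 \omega}}{44} (pole of order 2)
  F(ω) = 2πi·ΣRes = - \frac{i \pi \omega e^{11 \omega}}{22}

Both cases combine into a single formula in |ω|:

F(ω) = - \frac{i \pi \omega e^{- 11 \left|{\omega}\right|}}{22}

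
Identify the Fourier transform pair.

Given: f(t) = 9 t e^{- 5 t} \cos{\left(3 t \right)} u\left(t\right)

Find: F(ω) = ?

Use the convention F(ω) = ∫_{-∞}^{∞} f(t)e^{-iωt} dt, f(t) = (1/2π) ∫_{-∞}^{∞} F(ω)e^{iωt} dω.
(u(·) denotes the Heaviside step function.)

F(ω) = \frac{9 \left(\left(i \omega + 5\right)^{2} - 9\right)}{\left(\left(i \omega + 5\right)^{2} + 9\right)^{2}}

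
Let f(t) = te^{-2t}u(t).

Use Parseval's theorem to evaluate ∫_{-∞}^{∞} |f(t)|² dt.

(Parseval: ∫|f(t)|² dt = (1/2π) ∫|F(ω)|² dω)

∫|f(t)|² dt = \frac{1}{32}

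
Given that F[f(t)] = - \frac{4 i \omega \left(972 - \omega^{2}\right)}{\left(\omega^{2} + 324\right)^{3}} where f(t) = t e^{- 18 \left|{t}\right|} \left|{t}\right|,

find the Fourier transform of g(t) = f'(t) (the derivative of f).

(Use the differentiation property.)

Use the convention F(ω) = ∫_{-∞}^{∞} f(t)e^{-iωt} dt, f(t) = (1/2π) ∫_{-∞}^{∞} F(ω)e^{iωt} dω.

F[g](ω) = \frac{4 \omega^{2} \left(972 - \omega^{2}\right)}{\left(\omega^{2} + 324\right)^{3}}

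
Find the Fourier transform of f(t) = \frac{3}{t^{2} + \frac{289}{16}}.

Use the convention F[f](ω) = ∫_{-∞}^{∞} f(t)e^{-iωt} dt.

F(ω) = \frac{12 \pi e^{- \frac{17 \left|{\omega}\right|}{4}}}{17}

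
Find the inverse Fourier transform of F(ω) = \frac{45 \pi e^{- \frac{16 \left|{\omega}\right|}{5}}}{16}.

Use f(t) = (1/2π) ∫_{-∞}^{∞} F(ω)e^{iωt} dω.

f(t) = \frac{9}{t^{2} + \frac{256}{25}}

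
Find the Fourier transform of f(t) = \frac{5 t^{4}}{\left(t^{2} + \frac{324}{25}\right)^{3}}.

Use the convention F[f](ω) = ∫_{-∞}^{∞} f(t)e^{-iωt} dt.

F(ω) = \frac{\pi \left(108 \omega^{2} - 150 \left|{\omega}\right| + 25\right) e^{- \frac{18 \left|{\omega}\right|}{5}}}{48}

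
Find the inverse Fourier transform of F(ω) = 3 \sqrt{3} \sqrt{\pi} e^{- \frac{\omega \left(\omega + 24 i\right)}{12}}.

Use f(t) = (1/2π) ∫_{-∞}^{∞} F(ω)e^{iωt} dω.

f(t) = 9 e^{- 3 \left(t - 2\right)^{2}}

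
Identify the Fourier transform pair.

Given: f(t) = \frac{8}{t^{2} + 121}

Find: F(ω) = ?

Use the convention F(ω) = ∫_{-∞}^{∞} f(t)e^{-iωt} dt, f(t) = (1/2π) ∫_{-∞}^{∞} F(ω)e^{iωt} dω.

F(ω) = \frac{8 \pi e^{- 11 \left|{\omega}\right|}}{11}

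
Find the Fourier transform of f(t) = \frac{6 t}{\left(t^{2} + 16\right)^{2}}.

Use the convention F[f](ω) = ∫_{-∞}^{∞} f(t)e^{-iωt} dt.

F(ω) = - \frac{3 i \pi \omega e^{- 4 \left|{\omega}\right|}}{4}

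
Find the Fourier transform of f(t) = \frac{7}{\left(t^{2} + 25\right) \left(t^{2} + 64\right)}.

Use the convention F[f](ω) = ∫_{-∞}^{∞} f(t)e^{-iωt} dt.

F(ω) = \frac{7 \pi \left(8 e^{3 \left|{\omega}\right|} - 5\right) e^{- 8 \left|{\omega}\right|}}{1560}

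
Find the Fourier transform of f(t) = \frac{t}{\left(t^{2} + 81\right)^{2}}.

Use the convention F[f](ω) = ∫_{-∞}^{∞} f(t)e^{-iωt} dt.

F(ω) = - \frac{i \pi \omega e^{- 9 \left|{\omega}\right|}}{18}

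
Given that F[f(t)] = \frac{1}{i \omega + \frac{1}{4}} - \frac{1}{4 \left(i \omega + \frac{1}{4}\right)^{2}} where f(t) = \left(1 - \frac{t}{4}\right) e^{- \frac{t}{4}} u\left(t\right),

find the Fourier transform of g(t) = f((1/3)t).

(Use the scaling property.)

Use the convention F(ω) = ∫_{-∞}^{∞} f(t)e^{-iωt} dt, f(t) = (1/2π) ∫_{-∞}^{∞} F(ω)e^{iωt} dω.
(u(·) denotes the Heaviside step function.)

F[g](ω) = \frac{144 i \omega}{- 144 \omega^{2} + 24 i \omega + 1}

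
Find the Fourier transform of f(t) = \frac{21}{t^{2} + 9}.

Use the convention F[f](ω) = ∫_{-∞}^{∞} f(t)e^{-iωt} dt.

F(ω) = 7 \pi e^{- 3 \left|{\omega}\right|}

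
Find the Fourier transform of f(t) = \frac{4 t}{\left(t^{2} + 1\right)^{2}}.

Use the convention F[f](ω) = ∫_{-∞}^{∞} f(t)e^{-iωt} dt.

F(ω) = - 2 i \pi \omega e^{- \left|{\omega}\right|}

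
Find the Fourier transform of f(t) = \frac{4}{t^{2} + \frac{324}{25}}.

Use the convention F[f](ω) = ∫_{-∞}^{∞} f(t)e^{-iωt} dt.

F(ω) = \frac{10 \pi e^{- \frac{18 \left|{\omega}\right|}{5}}}{9}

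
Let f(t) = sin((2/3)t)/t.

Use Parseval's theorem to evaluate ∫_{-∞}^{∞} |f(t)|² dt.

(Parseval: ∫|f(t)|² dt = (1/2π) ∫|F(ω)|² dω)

∫|f(t)|² dt = \frac{2 \pi}{3}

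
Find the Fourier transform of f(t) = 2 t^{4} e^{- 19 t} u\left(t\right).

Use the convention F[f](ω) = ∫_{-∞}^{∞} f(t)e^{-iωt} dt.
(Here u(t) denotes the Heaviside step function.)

F(ω) = \frac{48}{\left(i \omega + 19\right)^{5}}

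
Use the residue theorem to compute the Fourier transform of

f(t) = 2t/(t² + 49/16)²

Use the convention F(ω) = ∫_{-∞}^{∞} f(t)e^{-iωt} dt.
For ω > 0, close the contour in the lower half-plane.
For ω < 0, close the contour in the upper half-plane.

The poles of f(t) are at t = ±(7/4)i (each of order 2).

Let g(z) = f(z)e^{-iωz}; for large |z| the factor e^{-iωz} decays in the lower half-plane when ω > 0 and in the upper half-plane when ω < 0.

Case ω > 0 (lower half-plane, clockwise contour ⇒ F(ω) = -2πi·ΣRes):
  Res_{z = - \frac{7 i}{4}} g(z) = \frac{2 \omega e^{- \frac{7 \omega}{4}}}{7} (pole of order 2)
  F(ω) = -2πi·ΣRes = - \frac{4 i \pi \omega e^{- \frac{7 \omega}{4}}}{7}

Case ω < 0 (upper half-plane, counterclockwise contour ⇒ F(ω) = +2πi·ΣRes):
  Res_{z = \frac{7 i}{4}} g(z) = - \frac{2 \omega e^{\frac{7 \omega}{4}}}{7} (pole of order 2)
  F(ω) = 2πi·ΣRes = - \frac{4 i \pi \omega e^{\frac{7 \omega}{4}}}{7}

Both cases combine into a single formula in |ω|:

F(ω) = - \frac{4 i \pi \omega e^{- \frac{7 \left|{\omega}\right|}{4}}}{7}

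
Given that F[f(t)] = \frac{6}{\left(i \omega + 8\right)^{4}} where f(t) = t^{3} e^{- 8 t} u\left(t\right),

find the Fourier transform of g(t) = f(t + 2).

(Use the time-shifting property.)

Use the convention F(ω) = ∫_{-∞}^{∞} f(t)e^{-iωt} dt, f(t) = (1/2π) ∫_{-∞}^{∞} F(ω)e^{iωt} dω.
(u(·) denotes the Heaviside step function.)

F[g](ω) = \frac{6 e^{2 i \omega}}{\left(i \omega + 8\right)^{4}}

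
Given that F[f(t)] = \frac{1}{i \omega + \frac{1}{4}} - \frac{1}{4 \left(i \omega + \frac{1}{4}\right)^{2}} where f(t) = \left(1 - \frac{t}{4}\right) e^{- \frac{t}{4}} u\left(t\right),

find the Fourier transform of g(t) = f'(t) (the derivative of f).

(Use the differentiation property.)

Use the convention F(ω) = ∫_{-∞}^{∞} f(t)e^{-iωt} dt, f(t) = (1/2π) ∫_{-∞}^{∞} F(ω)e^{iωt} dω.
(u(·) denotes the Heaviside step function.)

F[g](ω) = \frac{16 \omega^{2}}{16 \omega^{2} - 8 i \omega - 1}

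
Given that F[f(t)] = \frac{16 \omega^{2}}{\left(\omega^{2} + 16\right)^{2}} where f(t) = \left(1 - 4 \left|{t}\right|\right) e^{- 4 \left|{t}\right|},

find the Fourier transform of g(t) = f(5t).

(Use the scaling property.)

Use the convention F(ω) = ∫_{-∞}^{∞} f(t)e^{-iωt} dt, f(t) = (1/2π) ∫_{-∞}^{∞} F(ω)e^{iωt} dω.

F[g](ω) = \frac{80 \omega^{2}}{\left(\omega^{2} + 400\right)^{2}}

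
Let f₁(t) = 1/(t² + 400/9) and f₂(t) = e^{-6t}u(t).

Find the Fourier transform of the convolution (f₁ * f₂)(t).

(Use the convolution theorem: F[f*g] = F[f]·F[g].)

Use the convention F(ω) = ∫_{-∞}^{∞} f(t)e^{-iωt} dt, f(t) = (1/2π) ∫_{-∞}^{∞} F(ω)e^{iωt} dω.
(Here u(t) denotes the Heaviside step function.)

F[f₁*f₂](ω) = \frac{3 \pi e^{- \frac{20 \left|{\omega}\right|}{3}}}{20 \left(i \omega + 6\right)}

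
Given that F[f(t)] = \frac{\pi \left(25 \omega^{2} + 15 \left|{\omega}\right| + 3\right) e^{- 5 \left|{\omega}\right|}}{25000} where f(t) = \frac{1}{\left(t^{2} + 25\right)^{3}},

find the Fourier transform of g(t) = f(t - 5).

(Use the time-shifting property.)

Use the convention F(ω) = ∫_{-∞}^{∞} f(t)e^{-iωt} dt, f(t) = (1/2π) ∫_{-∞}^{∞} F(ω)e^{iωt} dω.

F[g](ω) = \frac{\pi \left(25 \omega^{2} + 15 \left|{\omega}\right| + 3\right) e^{- 5 i \omega - 5 \left|{\omega}\right|}}{25000}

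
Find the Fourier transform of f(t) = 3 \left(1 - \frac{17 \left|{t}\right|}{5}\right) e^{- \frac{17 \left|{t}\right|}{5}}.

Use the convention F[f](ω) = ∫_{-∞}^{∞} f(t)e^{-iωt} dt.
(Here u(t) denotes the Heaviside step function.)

F(ω) = \frac{25500 \omega^{2}}{\left(25 \omega^{2} + 289\right)^{2}}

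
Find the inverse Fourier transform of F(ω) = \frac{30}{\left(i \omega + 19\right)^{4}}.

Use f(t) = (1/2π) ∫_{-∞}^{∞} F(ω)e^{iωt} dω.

f(t) = 5 t^{3} e^{- 19 t} u\left(t\right)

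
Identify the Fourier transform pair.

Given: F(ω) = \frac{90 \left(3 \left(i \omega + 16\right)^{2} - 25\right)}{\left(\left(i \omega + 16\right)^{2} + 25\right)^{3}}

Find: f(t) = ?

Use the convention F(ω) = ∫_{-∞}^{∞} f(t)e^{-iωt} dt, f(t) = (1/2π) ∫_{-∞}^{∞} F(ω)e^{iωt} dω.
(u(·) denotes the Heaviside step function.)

f(t) = 9 t^{2} e^{- 16 t} \sin{\left(5 t \right)} u\left(t\right)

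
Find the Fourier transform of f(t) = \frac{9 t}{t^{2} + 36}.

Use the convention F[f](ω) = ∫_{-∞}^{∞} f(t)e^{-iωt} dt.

F(ω) = - 9 i \pi e^{- 6 \left|{\omega}\right|} \operatorname{sign}{\left(\omega \right)}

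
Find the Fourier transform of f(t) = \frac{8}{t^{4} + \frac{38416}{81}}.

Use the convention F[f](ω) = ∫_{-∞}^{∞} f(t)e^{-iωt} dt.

F(ω) = \frac{27 \pi e^{- \frac{7 \sqrt{2} \left|{\omega}\right|}{3}} \sin{\left(\frac{7 \sqrt{2} \left|{\omega}\right|}{3} + \frac{\pi}{4} \right)}}{343}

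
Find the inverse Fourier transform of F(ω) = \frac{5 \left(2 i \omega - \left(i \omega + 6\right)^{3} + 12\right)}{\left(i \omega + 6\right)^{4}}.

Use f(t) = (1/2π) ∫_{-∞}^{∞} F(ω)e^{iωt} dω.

f(t) = 5 \left(t^{2} - 1\right) e^{- 6 t} u\left(t\right)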